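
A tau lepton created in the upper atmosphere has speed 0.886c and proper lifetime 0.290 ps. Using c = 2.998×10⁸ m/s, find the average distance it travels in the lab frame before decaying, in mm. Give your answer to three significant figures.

0.166 mm

With β = 0.886, γ = 1/√(1 − 0.886²) = 1/√0.215004 = 2.1566.
Lab-frame lifetime: Δt = γτ = 2.1566 × 0.290 ps = 0.62541 ps.
Distance: d = vΔt = 0.886 × 2.998×10⁸ m/s × 6.2541×10^-13 s = 1.66×10^-4 m = 0.166 mm.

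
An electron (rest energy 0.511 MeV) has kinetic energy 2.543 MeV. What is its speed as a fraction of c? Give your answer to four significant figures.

K = (γ−1)mc², so γ = 1 + 2.543/0.511 = 5.9765.
Then v/c = √(1 − γ⁻²) = √(1 − 0.0279967) = √0.9720033 = 0.9859.

0.9859c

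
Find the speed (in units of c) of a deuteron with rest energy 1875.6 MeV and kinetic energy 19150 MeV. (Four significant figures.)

0.9960c

γ = 1 + K/(mc²) = 1 + 19150/1875.6 = 11.21.
β = √(1 − 1/γ²) = √(1 − 0.00795772) = √0.99204228 = 0.9960.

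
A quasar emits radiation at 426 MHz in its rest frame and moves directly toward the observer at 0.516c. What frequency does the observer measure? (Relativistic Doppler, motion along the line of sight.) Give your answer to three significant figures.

754 MHz

Relativistic Doppler (source moving toward): f_obs = f_src · √((1+β)/(1−β)).
With β = 0.516: factor = √(1.516/0.484) = 1.7698.
f_obs = 426 × 1.7698 = 754 MHz.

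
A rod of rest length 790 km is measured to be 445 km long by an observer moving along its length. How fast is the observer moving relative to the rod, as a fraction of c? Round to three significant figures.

0.826c

Length contraction gives γ = L₀/L = 790/445 = 1.7753.
β = √(1 − 1/γ²) = √0.68271 = 0.826.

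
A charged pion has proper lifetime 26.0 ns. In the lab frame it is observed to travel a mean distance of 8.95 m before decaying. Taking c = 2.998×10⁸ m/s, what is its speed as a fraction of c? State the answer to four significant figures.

Lab distance = (lab lifetime)·v = γτ·βc, so βγ = d/(cτ) = 8.950/(2.998×10⁸ × 2.600×10^-8) = 1.1482.
With βγ = 1.1482: γ² = 1 + (βγ)² = 2.31836, and β = (βγ)/γ = 1.1482/1.52262 = 0.7541.

0.7541c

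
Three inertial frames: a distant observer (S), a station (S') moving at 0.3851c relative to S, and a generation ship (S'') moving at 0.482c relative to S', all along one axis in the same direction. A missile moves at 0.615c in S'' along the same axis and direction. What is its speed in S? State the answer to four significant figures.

Apply u = (u'+v)/(1+u'v) twice. Missile in the station frame: (0.615+0.482)/(1+0.615·0.482) = 1.097/1.29643 = 0.84617c.
That velocity, transformed to the rest frame of a distant observer: (0.84617+0.3851)/(1+0.84617·0.3851) = 1.23127/1.325860067 = 0.92866c.

0.9287c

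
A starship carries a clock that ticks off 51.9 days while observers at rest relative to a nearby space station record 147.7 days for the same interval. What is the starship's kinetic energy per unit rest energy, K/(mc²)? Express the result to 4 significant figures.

The time-dilation ratio gives γ = 147.7/51.9 = 2.84586.
Since K = (γ−1)mc², K/(mc²) = 2.84586 − 1 = 1.846.

1.846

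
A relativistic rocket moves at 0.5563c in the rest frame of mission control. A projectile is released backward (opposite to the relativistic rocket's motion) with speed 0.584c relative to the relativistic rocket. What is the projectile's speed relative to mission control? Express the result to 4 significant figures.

0.04103c

In units of c, u = (u' + v)/(1 + u'v) with u' = −0.584 and v = 0.5563.
Numerator: −0.584 + 0.5563 = −0.0277. Denominator: 1 + (−0.584)(0.5563) = 0.6751208.
u = −0.0277/0.6751208 = −0.04103, so the speed is 0.04103c.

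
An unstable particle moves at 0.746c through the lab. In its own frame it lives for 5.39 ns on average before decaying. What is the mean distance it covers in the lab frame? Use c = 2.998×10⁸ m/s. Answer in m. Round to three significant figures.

1.81 m

Lorentz factor: γ = (1 − 0.556516)^(−1/2) = 1.5016.
Lab-frame lifetime: Δt = γτ = 1.5016 × 5.39 ns = 8.0936 ns.
Distance: d = vΔt = 0.746 × 2.998×10⁸ m/s × 8.0936×10^-9 s = 1.81 m.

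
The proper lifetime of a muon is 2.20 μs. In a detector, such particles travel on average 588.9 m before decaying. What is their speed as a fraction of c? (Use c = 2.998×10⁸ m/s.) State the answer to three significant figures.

Lab distance = (lab lifetime)·v = γτ·βc, so βγ = d/(cτ) = 588.9/(2.998×10⁸ × 2.200×10^-6) = 0.89287.
With βγ = 0.89287: γ² = 1 + (βγ)² = 1.797217, and β = (βγ)/γ = 0.89287/1.3406 = 0.666.

0.666c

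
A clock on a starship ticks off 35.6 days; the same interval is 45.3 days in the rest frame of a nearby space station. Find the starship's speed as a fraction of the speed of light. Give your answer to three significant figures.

γ = Δt/Δτ = 45.3/35.6 = 1.2725.
β = √(1 − 1/γ²) = √(1 − 0.617567) = √0.382433 = 0.618.

0.618c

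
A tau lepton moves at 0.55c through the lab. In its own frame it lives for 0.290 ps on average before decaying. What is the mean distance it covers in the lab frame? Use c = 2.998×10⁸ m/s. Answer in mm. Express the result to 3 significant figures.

0.0573 mm

Lorentz factor: γ = (1 − 0.3025)^(−1/2) = 1.1974.
Lab-frame lifetime: Δt = γτ = 1.1974 × 0.290 ps = 0.34725 ps.
Distance: d = vΔt = 0.55 × 2.998×10⁸ m/s × 3.4725×10^-13 s = 5.73×10^-5 m = 0.0573 mm.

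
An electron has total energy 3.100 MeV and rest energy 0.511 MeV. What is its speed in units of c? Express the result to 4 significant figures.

γ = E/(mc²) = 3.100/0.511 = 6.0665.
β = √(1 − 1/γ²) = √(1 − 0.0271721) = √0.9728279 = 0.9863.

0.9863c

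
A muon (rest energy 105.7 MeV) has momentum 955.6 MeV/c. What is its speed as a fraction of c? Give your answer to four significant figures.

βγ = pc/(mc²) = 955.6/105.7 = 9.0407.
Since γ² = 1 + (βγ)² = 82.7343, γ = √82.7343 = 9.09584, and β = (βγ)/γ = 9.0407/9.09584 = 0.9939.

0.9939c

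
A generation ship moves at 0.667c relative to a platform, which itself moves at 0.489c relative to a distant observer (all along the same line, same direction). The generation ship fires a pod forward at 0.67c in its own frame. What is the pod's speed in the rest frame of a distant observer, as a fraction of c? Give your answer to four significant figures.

Compose velocities in two stages. Stage 1 (into S'): u₁ = (0.67+0.667)/(1+0.67×0.667) = 0.92405.
Stage 2 (into S): u = (0.92405+0.489)/(1+0.92405×0.489) = 0.97327, so the speed is 0.9733c.

0.9733c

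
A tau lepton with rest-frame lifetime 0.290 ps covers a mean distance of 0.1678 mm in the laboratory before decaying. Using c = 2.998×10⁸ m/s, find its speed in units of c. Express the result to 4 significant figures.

0.8879c

Let x = d/(cτ) = 1.678×10^-4 m / (2.998×10⁸ m/s × 2.900×10^-13 s) = 1.93. Since d = βγcτ, x = βγ = β/√(1−β²).
Solving: β² = x²/(1+x²) = 3.7249/4.7249 = 0.788355, so β = 0.8879.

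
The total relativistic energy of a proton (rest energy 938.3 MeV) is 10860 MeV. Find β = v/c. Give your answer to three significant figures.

Total energy E = γmc² gives γ = 10860/938.3 = 11.574.
Hence β = √(1 − 1/γ²) = √(1 − 0.00746506) = √0.99253494 = 0.996.

0.996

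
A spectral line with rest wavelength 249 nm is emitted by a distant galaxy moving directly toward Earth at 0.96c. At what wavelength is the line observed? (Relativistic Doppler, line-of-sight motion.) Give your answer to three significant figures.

Relativistic Doppler for wavelength: λ_obs = λ_src · √((1−β)/(1+β)).
With β = 0.96: factor = √(0.04/1.96) = 0.14286.
λ_obs = 249 × 0.14286 = 35.6 nm.

35.6 nm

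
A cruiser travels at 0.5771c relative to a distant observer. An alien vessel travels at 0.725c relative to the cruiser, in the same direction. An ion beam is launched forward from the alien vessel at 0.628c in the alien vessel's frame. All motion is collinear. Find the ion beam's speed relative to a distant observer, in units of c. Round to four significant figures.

Compose velocities in two stages. Stage 1 (into S'): u₁ = (0.628+0.725)/(1+0.628×0.725) = 0.92971.
Stage 2 (into S): u = (0.92971+0.5771)/(1+0.92971×0.5771) = 0.98065, so the speed is 0.9807c.

0.9807c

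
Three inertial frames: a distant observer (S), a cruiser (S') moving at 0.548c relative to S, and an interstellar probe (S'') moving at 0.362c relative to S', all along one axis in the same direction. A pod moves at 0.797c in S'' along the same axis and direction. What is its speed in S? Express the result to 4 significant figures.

First combine the pod and interstellar probe (S''→S'): u₁ = (0.797 + 0.362)/(1 + 0.797×0.362) = 1.159/1.288514 = 0.89949.
Then combine with the cruiser (S'→S): u = (0.89949 + 0.548)/(1 + 0.89949×0.548) = 1.44749/1.49292052 = 0.96957.

0.9696c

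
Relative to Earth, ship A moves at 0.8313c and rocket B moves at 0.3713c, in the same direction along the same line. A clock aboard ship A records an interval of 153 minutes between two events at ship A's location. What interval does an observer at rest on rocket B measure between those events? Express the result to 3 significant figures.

205 minutes

Transform ship A's velocity into rocket B's frame: (0.8313 − 0.3713)/(1 − 0.8313·0.3713) = 0.46/0.69133831, so the relative speed is 0.66538c.
At |u| = 0.66538c, γ = (1 − 0.442731)^(−1/2) = 1.3396.
The clock on ship A records proper time, so rocket B measures Δt = γΔτ = 1.3396 × 153 = 205 minutes.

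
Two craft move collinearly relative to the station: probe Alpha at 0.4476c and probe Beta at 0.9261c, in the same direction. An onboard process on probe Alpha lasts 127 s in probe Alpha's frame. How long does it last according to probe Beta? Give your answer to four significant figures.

The velocity of probe Alpha relative to probe Beta is (0.4476 − 0.9261)c / (1 − 0.4476×0.9261) = −0.81728c; relative speed 0.81728c.
At |u| = 0.81728c, γ = (1 − 0.667947)^(−1/2) = 1.7354.
Probe Alpha's interval is proper; time dilation gives Δt_B = γΔτ = 1.7354 × 127 s = 220.4 s.

220.4 s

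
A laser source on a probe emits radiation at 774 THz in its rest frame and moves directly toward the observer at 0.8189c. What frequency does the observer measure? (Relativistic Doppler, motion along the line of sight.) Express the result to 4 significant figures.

2453 THz

Relativistic Doppler (source moving toward): f_obs = f_src · √((1+β)/(1−β)).
With β = 0.8189: factor = √(1.8189/0.1811) = 3.1692.
f_obs = 774 × 3.1692 = 2453 THz.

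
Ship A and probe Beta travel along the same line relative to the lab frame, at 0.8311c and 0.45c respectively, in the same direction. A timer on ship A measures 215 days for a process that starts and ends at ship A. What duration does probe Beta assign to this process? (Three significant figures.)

271 days

The velocity of ship A relative to probe Beta is (0.8311 − 0.45)c / (1 − 0.8311×0.45) = 0.60878c; relative speed 0.60878c.
γ for this relative speed: γ = 1/√(1 − 0.370613) = 1.2605.
The clock on ship A records proper time, so probe Beta measures Δt = γΔτ = 1.2605 × 215 = 271 days.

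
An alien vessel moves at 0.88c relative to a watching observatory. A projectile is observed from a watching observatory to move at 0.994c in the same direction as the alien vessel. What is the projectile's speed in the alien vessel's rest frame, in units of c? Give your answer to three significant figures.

0.910c

Transform to the alien vessel's frame: u' = (u − v)/(1 − uv/c²).
u' = (0.994 − 0.88)/(1 − 0.994×0.88) = 0.114/0.12528 = 0.90996.
Speed in the alien vessel's frame: 0.910c (in the same direction).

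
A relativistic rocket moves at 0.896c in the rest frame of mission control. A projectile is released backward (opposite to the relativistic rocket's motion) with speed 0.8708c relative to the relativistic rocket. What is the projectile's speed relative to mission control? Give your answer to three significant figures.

Relativistic velocity addition: u = (u' + v)/(1 + u'v/c²), with u' = −0.8708c and v = 0.896c.
Numerator: −0.8708 + 0.896 = 0.0252. Denominator: 1 + (−0.8708)(0.896) = 0.2197632.
u = 0.0252/0.2197632 = 0.11467, so the speed is 0.115c.

0.115c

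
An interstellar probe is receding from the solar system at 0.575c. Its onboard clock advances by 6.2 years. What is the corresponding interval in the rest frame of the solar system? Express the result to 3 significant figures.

7.58 years

With β = 0.575, γ = 1/√(1 − 0.575²) = 1/√0.669375 = 1.2223.
Time dilation: Δt = γ·Δτ = 1.2223 × 6.2 = 7.58 years.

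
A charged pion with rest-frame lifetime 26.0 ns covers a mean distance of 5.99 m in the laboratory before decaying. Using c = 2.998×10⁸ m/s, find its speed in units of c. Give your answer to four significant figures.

0.6093c

Lab distance = (lab lifetime)·v = γτ·βc, so βγ = d/(cτ) = 5.990/(2.998×10⁸ × 2.600×10^-8) = 0.76846.
With βγ = 0.76846: γ² = 1 + (βγ)² = 1.590531, and β = (βγ)/γ = 0.76846/1.26116 = 0.6093.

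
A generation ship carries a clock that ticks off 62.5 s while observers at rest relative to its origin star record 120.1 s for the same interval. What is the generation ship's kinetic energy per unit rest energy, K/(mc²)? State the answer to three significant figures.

γ = Δt/Δτ = 120.1/62.5 = 1.9216.
K/(mc²) = γ − 1 = 1.9216 − 1 = 0.922.

0.922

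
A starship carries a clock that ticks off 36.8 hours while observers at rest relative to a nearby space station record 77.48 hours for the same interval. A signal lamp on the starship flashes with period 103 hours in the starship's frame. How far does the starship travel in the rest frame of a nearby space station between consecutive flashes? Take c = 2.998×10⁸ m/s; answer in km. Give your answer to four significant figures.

2.060×10^11 km

The time-dilation ratio gives γ = 77.48/36.8 = 2.10543.
β = √(1 − 1/γ²) = 0.88001. Lab-frame period = γτ = 2.10543×103 hours = 216.86 hours. Distance = βc × γτ = 0.88001 × 2.998×10⁸ m/s × 780696 s = 2.0597×10^14 m = 2.060×10^11 km.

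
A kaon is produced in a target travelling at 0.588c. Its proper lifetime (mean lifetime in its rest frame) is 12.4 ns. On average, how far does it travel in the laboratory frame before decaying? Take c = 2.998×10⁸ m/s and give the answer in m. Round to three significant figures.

γ = 1/√(1 − β²) = 1/√(1 − 0.345744) = 1/√0.654256 = 1/0.808861 = 1.2363.
Lab-frame lifetime: Δt = γτ = 1.2363 × 12.4 ns = 15.33 ns.
Distance: d = vΔt = 0.588 × 2.998×10⁸ m/s × 1.5330×10^-8 s = 2.70 m.

2.70 m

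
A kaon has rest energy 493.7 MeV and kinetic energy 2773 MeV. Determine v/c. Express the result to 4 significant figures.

0.9885

γ = 1 + K/(mc²) = 1 + 2773/493.7 = 6.6168.
β = √(1 − 1/γ²) = √(1 − 0.0228404) = √0.9771596 = 0.9885.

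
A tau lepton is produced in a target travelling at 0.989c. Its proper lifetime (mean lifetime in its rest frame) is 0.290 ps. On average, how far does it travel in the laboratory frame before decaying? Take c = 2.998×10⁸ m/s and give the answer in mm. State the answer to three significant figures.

γ = 1/√(1 − β²) = 1/√(1 − 0.978121) = 1/√0.021879 = 1/0.147916 = 6.7606.
Lab-frame lifetime: Δt = γτ = 6.7606 × 0.290 ps = 1.9606 ps.
Distance: d = vΔt = 0.989 × 2.998×10⁸ m/s × 1.9606×10^-12 s = 5.81×10^-4 m = 0.581 mm.

0.581 mm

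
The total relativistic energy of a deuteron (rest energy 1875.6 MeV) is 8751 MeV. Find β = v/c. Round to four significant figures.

0.9768

Total energy E = γmc² gives γ = 8751/1875.6 = 4.6657.
Hence β = √(1 − 1/γ²) = √(1 − 0.0459374) = √0.9540626 = 0.9768.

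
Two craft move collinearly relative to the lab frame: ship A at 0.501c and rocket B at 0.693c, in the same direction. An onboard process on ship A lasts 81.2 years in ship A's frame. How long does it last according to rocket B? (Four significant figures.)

Transform ship A's velocity into rocket B's frame: (0.501 − 0.693)/(1 − 0.501·0.693) = −0.192/0.652807, so the relative speed is 0.29411c.
At |u| = 0.29411c, γ = (1 − 0.0865007)^(−1/2) = 1.0463.
Ship A's interval is proper; time dilation gives Δt_B = γΔτ = 1.0463 × 81.2 years = 84.96 years.

84.96 years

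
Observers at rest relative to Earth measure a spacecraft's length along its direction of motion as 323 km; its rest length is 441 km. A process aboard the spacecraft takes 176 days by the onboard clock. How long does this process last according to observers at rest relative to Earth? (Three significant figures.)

γ = L₀/L = 441/323 = 1.36533.
The same γ dilates the second interval: 1.36533 × 176 days = 240 days.

240 days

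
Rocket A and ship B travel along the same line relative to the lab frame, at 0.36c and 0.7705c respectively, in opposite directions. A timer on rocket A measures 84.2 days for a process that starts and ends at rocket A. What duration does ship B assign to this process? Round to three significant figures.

The velocity of rocket A relative to ship B is (0.36 + 0.7705)c / (1 + 0.36×0.7705) = 0.88501c; relative speed 0.88501c.
γ for this relative speed: γ = 1/√(1 − 0.783243) = 2.1479.
Rocket A's interval is proper; time dilation gives Δt_B = γΔτ = 2.1479 × 84.2 days = 181 days.

181 days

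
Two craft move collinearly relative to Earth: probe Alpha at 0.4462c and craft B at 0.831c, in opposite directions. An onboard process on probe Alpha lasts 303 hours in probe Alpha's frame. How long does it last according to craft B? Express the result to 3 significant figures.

The velocity of probe Alpha relative to craft B is (0.4462 + 0.831)c / (1 + 0.4462×0.831) = 0.93172c; relative speed 0.93172c.
γ for this relative speed: γ = 1/√(1 − 0.868102) = 2.7535.
The clock on probe Alpha records proper time, so craft B measures Δt = γΔτ = 2.7535 × 303 = 834 hours.

834 hours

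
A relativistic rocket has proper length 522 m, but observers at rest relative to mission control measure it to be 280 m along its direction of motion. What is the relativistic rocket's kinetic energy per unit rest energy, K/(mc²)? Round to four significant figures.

γ = L₀/L = 522/280 = 1.86429.
K/(mc²) = γ − 1 = 1.86429 − 1 = 0.8643.

0.8643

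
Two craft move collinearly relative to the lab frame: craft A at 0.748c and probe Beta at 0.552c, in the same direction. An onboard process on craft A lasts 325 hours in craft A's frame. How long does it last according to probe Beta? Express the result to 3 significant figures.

345 hours

The velocity of craft A relative to probe Beta is (0.748 − 0.552)c / (1 − 0.748×0.552) = 0.33384c; relative speed 0.33384c.
At |u| = 0.33384c, γ = (1 − 0.111449)^(−1/2) = 1.0609.
The clock on craft A records proper time, so probe Beta measures Δt = γΔτ = 1.0609 × 325 = 345 hours.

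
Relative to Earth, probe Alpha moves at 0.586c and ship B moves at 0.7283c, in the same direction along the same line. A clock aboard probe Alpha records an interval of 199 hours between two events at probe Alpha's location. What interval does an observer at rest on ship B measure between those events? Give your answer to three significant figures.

205 hours

Transform probe Alpha's velocity into ship B's frame: (0.586 − 0.7283)/(1 − 0.586·0.7283) = −0.1423/0.5732162, so the relative speed is 0.24825c.
γ for this relative speed: γ = 1/√(1 − 0.0616281) = 1.0323.
Probe Alpha's interval is proper; time dilation gives Δt_B = γΔτ = 1.0323 × 199 hours = 205 hours.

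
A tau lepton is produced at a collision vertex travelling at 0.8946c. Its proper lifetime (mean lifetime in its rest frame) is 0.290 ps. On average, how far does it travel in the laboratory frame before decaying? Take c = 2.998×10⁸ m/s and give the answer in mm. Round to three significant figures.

0.174 mm

With β = 0.8946, γ = 1/√(1 − 0.8946²) = 1/√0.19969084 = 2.2378.
Lab-frame lifetime: Δt = γτ = 2.2378 × 0.290 ps = 0.64896 ps.
Distance: d = vΔt = 0.8946 × 2.998×10⁸ m/s × 6.4896×10^-13 s = 1.74×10^-4 m = 0.174 mm.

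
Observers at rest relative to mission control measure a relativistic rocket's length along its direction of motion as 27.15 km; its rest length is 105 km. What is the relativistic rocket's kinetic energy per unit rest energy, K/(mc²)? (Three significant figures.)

Length contraction gives γ = L₀/L = 105/27.15 = 3.8674.
Since K = (γ−1)mc², K/(mc²) = 3.8674 − 1 = 2.87.

2.87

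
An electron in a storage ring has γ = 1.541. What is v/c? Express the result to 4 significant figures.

β = √(1 − 1/γ²) = √(1 − 1/2.374681) = √0.578891 = 0.7608.

0.7608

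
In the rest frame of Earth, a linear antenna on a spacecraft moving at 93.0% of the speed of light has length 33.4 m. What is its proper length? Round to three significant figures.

γ = 1/√(1 − β²) = 1/√(1 − 0.8649) = 1/√0.1351 = 1/0.36756 = 2.7206.
Proper length: L₀ = γ·L = 2.7206 × 33.4 = 90.9 m.

90.9 m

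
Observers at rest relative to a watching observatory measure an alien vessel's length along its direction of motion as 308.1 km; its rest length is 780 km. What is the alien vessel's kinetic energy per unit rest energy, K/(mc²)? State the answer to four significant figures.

Length contraction gives γ = L₀/L = 780/308.1 = 2.53165.
Since K = (γ−1)mc², K/(mc²) = 2.53165 − 1 = 1.532.

1.532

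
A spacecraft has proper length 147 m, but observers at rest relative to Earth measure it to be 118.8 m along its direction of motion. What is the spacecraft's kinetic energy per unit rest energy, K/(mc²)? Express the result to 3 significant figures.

0.237

γ = L₀/L = 147/118.8 = 1.23737.
Since K = (γ−1)mc², K/(mc²) = 1.23737 − 1 = 0.237.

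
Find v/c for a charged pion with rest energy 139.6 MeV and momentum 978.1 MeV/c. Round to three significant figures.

βγ = pc/(mc²) = 978.1/139.6 = 7.0064.
Since γ² = 1 + (βγ)² = 50.0896, γ = √50.0896 = 7.0774, and β = (βγ)/γ = 7.0064/7.0774 = 0.990.

0.990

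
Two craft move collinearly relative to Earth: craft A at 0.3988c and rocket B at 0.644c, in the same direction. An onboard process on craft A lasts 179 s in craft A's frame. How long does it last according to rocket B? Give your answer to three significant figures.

The velocity of craft A relative to rocket B is (0.3988 − 0.644)c / (1 − 0.3988×0.644) = −0.32994c; relative speed 0.32994c.
γ for this relative speed: γ = 1/√(1 − 0.10886) = 1.0593.
Craft A's interval is proper; time dilation gives Δt_B = γΔτ = 1.0593 × 179 s = 190 s.

190 s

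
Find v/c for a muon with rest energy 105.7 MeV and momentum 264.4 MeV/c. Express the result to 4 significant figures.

0.9285

βγ = pc/(mc²) = 264.4/105.7 = 2.5014.
Since γ² = 1 + (βγ)² = 7.257, γ = √7.257 = 2.69388, and β = (βγ)/γ = 2.5014/2.69388 = 0.9285.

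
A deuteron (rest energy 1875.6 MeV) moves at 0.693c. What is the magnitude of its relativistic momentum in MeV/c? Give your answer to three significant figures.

γ = 1/√(1 − β²) = 1/√(1 − 0.480249) = 1/√0.519751 = 1/0.720938 = 1.3871.
Momentum: p = γβ·mc = 1.3871 × 0.693 × 1875.6 MeV/c = 1800 MeV/c.

1800 MeV/c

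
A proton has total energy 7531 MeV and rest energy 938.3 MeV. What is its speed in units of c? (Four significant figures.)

γ = E/(mc²) = 7531/938.3 = 8.0262.
β = √(1 − 1/γ²) = √(1 − 0.0155232) = √0.9844768 = 0.9922.

0.9922c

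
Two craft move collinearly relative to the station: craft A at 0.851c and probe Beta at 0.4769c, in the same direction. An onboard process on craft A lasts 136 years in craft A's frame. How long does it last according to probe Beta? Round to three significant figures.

175 years

Speed of craft A in probe Beta's frame: u = (v_A − v_B)/(1 − v_A v_B/c²) = (0.851 − 0.4769)/(1 − 0.851×0.4769) = 0.3741/0.5941581 = 0.62963; |u| = 0.62963c.
γ for this relative speed: γ = 1/√(1 − 0.396434) = 1.2872.
Craft A's interval is proper; time dilation gives Δt_B = γΔτ = 1.2872 × 136 years = 175 years.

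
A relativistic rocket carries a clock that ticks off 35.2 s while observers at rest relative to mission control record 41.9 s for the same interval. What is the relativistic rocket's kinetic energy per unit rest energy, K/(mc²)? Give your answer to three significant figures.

0.190

γ = Δt/Δτ = 41.9/35.2 = 1.19034.
K/(mc²) = γ − 1 = 1.19034 − 1 = 0.190.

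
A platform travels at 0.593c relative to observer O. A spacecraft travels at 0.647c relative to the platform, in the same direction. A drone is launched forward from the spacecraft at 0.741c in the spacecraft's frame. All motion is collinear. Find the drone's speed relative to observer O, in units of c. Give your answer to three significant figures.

Apply u = (u'+v)/(1+u'v) twice. Drone in the platform frame: (0.741+0.647)/(1+0.741·0.647) = 1.388/1.479427 = 0.9382c.
That velocity, transformed to the rest frame of observer O: (0.9382+0.593)/(1+0.9382·0.593) = 1.5312/1.5563526 = 0.98384c.

0.984c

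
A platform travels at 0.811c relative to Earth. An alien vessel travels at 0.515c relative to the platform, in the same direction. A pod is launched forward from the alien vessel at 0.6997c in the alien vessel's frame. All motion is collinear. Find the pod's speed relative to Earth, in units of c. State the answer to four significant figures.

Apply u = (u'+v)/(1+u'v) twice. Pod in the platform frame: (0.6997+0.515)/(1+0.6997·0.515) = 1.2147/1.3603455 = 0.89293c.
That velocity, transformed to the rest frame of Earth: (0.89293+0.811)/(1+0.89293·0.811) = 1.70393/1.72416623 = 0.98826c.

0.9883c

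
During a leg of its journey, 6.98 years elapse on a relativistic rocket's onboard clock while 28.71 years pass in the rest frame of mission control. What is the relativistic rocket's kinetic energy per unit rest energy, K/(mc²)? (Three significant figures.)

3.11

The time-dilation ratio gives γ = 28.71/6.98 = 4.11318.
Since K = (γ−1)mc², K/(mc²) = 4.11318 − 1 = 3.11.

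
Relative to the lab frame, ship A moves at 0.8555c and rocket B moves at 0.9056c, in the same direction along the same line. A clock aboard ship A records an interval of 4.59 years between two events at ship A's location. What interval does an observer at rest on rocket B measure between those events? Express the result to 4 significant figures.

4.708 years

Transform ship A's velocity into rocket B's frame: (0.8555 − 0.9056)/(1 − 0.8555·0.9056) = −0.0501/0.2252592, so the relative speed is 0.22241c.
γ for this relative speed: γ = 1/√(1 − 0.0494662) = 1.0257.
The clock on ship A records proper time, so rocket B measures Δt = γΔτ = 1.0257 × 4.59 = 4.708 years.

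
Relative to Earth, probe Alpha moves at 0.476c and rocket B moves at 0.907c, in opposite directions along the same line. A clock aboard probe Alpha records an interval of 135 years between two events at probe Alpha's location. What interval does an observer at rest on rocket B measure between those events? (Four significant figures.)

Speed of probe Alpha in rocket B's frame: u = (v_A + v_B)/(1 + v_A v_B/c²) = (0.476 + 0.907)/(1 + 0.476×0.907) = 1.383/1.431732 = 0.96596; |u| = 0.96596c.
γ for this relative speed: γ = 1/√(1 − 0.933079) = 3.8656.
Probe Alpha's interval is proper; time dilation gives Δt_B = γΔτ = 3.8656 × 135 years = 521.9 years.

521.9 years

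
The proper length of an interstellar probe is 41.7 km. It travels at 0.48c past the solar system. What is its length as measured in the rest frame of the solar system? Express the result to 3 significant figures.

With β = 0.48, γ = 1/√(1 − 0.48²) = 1/√0.7696 = 1.1399.
Length contraction: L = L₀/γ = 41.7/1.1399 = 36.6 km.

36.6 km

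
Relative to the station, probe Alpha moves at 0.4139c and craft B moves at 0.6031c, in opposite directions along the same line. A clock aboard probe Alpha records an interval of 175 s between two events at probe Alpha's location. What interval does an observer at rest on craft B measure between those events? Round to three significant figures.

301 s

Transform probe Alpha's velocity into craft B's frame: (0.4139 + 0.6031)/(1 + 0.4139·0.6031) = 1.017/1.24962309, so the relative speed is 0.81385c.
At |u| = 0.81385c, γ = (1 − 0.662352)^(−1/2) = 1.7209.
The clock on probe Alpha records proper time, so craft B measures Δt = γΔτ = 1.7209 × 175 = 301 s.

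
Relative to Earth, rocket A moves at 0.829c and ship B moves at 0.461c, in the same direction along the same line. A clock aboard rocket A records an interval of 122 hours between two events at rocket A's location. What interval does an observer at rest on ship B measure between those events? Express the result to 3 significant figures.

152 hours

Transform rocket A's velocity into ship B's frame: (0.829 − 0.461)/(1 − 0.829·0.461) = 0.368/0.617831, so the relative speed is 0.59563c.
γ for this relative speed: γ = 1/√(1 − 0.354775) = 1.2449.
The clock on rocket A records proper time, so ship B measures Δt = γΔτ = 1.2449 × 122 = 152 hours.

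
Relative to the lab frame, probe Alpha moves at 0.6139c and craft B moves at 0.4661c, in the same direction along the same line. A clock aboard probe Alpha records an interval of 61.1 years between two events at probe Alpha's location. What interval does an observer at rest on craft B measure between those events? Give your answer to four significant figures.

Transform probe Alpha's velocity into craft B's frame: (0.6139 − 0.4661)/(1 − 0.6139·0.4661) = 0.1478/0.71386121, so the relative speed is 0.20704c.
At |u| = 0.20704c, γ = (1 − 0.0428656)^(−1/2) = 1.0221.
The clock on probe Alpha records proper time, so craft B measures Δt = γΔτ = 1.0221 × 61.1 = 62.45 years.

62.45 years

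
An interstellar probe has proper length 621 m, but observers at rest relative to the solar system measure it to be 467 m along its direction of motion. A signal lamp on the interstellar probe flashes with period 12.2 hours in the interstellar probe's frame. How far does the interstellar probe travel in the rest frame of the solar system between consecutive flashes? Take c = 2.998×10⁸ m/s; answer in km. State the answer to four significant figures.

1.154×10^10 km

Length contraction gives γ = L₀/L = 621/467 = 1.32976.
β = √(1 − 1/γ²) = 0.65915. Lab-frame period = γτ = 1.32976×12.2 hours = 16.223 hours. Distance = βc × γτ = 0.65915 × 2.998×10⁸ m/s × 58402.8 s = 1.1541×10^13 m = 1.154×10^10 km.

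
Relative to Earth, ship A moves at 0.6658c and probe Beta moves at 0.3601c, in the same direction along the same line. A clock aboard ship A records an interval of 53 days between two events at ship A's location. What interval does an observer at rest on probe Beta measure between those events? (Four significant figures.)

The velocity of ship A relative to probe Beta is (0.6658 − 0.3601)c / (1 − 0.6658×0.3601) = 0.40211c; relative speed 0.40211c.
γ for this relative speed: γ = 1/√(1 − 0.161692) = 1.0922.
The clock on ship A records proper time, so probe Beta measures Δt = γΔτ = 1.0922 × 53 = 57.89 days.

57.89 days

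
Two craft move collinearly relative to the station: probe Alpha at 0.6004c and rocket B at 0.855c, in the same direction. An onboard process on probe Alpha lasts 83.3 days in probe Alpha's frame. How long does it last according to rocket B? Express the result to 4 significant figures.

97.74 days

Transform probe Alpha's velocity into rocket B's frame: (0.6004 − 0.855)/(1 − 0.6004·0.855) = −0.2546/0.486658, so the relative speed is 0.52316c.
At |u| = 0.52316c, γ = (1 − 0.273696)^(−1/2) = 1.1734.
Probe Alpha's interval is proper; time dilation gives Δt_B = γΔτ = 1.1734 × 83.3 days = 97.74 days.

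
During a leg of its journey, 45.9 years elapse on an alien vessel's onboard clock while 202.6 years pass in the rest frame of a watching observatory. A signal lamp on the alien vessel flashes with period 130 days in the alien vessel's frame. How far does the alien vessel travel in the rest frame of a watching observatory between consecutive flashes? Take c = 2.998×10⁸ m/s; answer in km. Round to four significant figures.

From Δt = γΔτ: γ = 202.6/45.9 = 4.41394.
β = √(1 − 1/γ²) = 0.974. Lab-frame period = γτ = 4.41394×130 days = 573.81 days. Distance = βc × γτ = 0.974 × 2.998×10⁸ m/s × 49577184 s = 1.4477×10^16 m = 1.448×10^13 km.

1.448×10^13 km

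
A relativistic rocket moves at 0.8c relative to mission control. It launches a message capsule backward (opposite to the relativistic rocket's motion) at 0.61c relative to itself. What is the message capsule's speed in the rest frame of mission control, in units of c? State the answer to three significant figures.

Relativistic velocity addition: u = (u' + v)/(1 + u'v/c²), with u' = −0.61c and v = 0.8c.
Numerator: −0.61 + 0.8 = 0.19. Denominator: 1 + (−0.61)(0.8) = 0.512.
u = 0.19/0.512 = 0.37109, so the speed is 0.371c.

0.371c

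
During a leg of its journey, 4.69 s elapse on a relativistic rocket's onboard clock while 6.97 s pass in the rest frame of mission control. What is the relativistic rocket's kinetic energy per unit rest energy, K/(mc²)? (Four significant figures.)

From Δt = γΔτ: γ = 6.97/4.69 = 1.48614.
K/(mc²) = γ − 1 = 1.48614 − 1 = 0.4861.

0.4861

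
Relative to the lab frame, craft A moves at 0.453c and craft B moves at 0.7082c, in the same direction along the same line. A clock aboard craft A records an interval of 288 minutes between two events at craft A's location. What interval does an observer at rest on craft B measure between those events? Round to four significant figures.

310.8 minutes

Transform craft A's velocity into craft B's frame: (0.453 − 0.7082)/(1 − 0.453·0.7082) = −0.2552/0.6791854, so the relative speed is 0.37574c.
γ for this relative speed: γ = 1/√(1 − 0.141181) = 1.0791.
Craft A's interval is proper; time dilation gives Δt_B = γΔτ = 1.0791 × 288 minutes = 310.8 minutes.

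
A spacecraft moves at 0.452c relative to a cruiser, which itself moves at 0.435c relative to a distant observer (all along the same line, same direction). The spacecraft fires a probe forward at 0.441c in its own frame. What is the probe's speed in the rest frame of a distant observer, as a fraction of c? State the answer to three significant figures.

Compose velocities in two stages. Stage 1 (into S'): u₁ = (0.441+0.452)/(1+0.441×0.452) = 0.74458.
Stage 2 (into S): u = (0.74458+0.435)/(1+0.74458×0.435) = 0.89099, so the speed is 0.891c.

0.891c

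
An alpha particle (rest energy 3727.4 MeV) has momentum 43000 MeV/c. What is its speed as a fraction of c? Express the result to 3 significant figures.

0.996c

pc/(mc²) = 43000/3727.4 = 11.536 = βγ = β/√(1−β²).
So β² = x²/(1 + x²) with x = 11.536: x² = 133.079, β² = 133.079/134.079 = 0.992542, β = 0.996.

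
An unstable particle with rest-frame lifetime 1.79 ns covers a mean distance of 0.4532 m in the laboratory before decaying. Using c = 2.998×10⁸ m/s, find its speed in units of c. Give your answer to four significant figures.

Lab distance = (lab lifetime)·v = γτ·βc, so βγ = d/(cτ) = 0.4532/(2.998×10⁸ × 1.790×10^-9) = 0.84451.
With βγ = 0.84451: γ² = 1 + (βγ)² = 1.713197, and β = (βγ)/γ = 0.84451/1.30889 = 0.6452.

0.6452c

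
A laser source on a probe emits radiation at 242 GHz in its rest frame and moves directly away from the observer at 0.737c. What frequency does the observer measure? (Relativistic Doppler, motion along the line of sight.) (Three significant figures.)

94.2 GHz

Relativistic Doppler (source moving away): f_obs = f_src · √((1−β)/(1+β)).
With β = 0.737: factor = √(0.263/1.737) = 0.38911.
f_obs = 242 × 0.38911 = 94.2 GHz.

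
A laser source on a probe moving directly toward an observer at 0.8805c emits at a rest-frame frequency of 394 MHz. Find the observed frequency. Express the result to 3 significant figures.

Relativistic Doppler (source moving toward): f_obs = f_src · √((1+β)/(1−β)).
With β = 0.8805: factor = √(1.8805/0.1195) = 3.9669.
f_obs = 394 × 3.9669 = 1560 MHz.

1560 MHz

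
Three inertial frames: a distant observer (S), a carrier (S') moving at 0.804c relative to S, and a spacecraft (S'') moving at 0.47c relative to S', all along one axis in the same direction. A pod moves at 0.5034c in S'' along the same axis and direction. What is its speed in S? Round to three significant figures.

Apply u = (u'+v)/(1+u'v) twice. Pod in the carrier frame: (0.5034+0.47)/(1+0.5034·0.47) = 0.9734/1.236598 = 0.78716c.
That velocity, transformed to the rest frame of a distant observer: (0.78716+0.804)/(1+0.78716·0.804) = 1.59116/1.63287664 = 0.97445c.

0.974c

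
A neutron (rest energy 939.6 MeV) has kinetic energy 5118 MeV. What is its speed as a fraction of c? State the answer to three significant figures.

0.988c

K = (γ−1)mc², so γ = 1 + 5118/939.6 = 6.447.
Then v/c = √(1 − γ⁻²) = √(1 − 0.0240594) = √0.9759406 = 0.988.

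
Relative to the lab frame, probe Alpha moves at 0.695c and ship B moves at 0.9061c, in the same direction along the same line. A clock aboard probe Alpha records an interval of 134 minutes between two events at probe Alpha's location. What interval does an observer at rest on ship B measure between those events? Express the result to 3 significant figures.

163 minutes

Speed of probe Alpha in ship B's frame: u = (v_A − v_B)/(1 − v_A v_B/c²) = (0.695 − 0.9061)/(1 − 0.695×0.9061) = −0.2111/0.3702605 = −0.57014; |u| = 0.57014c.
γ for this relative speed: γ = 1/√(1 − 0.32506) = 1.2172.
Probe Alpha's interval is proper; time dilation gives Δt_B = γΔτ = 1.2172 × 134 minutes = 163 minutes.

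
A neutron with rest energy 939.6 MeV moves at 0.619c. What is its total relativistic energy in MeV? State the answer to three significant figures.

1200 MeV

With β = 0.619, γ = 1/√(1 − 0.619²) = 1/√0.616839 = 1.2733.
Total energy: E = γmc² = 1.2733 × 939.6 MeV = 1200 MeV.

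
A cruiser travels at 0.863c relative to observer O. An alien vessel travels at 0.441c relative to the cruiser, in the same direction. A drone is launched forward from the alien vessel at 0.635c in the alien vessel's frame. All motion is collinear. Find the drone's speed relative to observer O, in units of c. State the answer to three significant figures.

First combine the drone and alien vessel (S''→S'): u₁ = (0.635 + 0.441)/(1 + 0.635×0.441) = 1.076/1.280035 = 0.8406.
Then combine with the cruiser (S'→S): u = (0.8406 + 0.863)/(1 + 0.8406×0.863) = 1.7036/1.7254378 = 0.98734.

0.987c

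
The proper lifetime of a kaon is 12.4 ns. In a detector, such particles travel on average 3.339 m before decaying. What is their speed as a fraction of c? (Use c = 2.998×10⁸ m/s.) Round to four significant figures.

0.6682c

Let x = d/(cτ) = 3.339 m / (2.998×10⁸ m/s × 1.240×10^-8 s) = 0.89818. Since d = βγcτ, x = βγ = β/√(1−β²).
Solving: β² = x²/(1+x²) = 0.806727/1.806727 = 0.446513, so β = 0.6682.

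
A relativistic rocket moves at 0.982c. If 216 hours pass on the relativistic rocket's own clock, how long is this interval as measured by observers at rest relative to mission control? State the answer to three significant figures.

Lorentz factor: γ = (1 − 0.964324)^(−1/2) = 5.2943.
The onboard clock measures proper time, so the interval in the rest frame of mission control is dilated: Δt = γ·Δτ = 5.2943 × 216 hours = 1140 hours.

1140 hours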